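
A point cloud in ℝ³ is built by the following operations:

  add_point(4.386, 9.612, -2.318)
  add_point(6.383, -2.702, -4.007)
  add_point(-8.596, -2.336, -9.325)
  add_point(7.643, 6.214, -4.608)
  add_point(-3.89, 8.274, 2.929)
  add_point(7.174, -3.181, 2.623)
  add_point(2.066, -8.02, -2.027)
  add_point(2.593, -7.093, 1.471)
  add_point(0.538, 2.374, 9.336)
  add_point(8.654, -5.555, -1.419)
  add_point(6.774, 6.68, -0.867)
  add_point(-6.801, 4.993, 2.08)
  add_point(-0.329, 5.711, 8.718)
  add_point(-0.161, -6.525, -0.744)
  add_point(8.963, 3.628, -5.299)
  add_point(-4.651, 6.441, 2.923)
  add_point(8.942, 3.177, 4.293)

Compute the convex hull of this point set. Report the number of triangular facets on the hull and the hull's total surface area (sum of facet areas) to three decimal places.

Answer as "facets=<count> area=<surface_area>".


16 of the 17 inputs are extreme points: [0, 1, 2, 3, 4, 5, 6, 7, 8, 9, 10, 11, 12, 13, 14, 16].

Facet areas (half cross-product norm):
  f1: (p1, p14, p2) → 53.3049
  f2: (p13, p6, p2) → 17.5929
  f3: (p11, p4, p2) → 23.5330
  f4: (p11, p13, p2) → 76.7841
  f5: (p11, p13, p8) → 66.2031
  f6: (p0, p4, p2) → 83.2775
  f7: (p9, p6, p2) → 39.5331
  f8: (p9, p1, p2) → 25.8387
  f9: (p9, p1, p14) → 13.4724
  f10: (p7, p13, p6) → 4.9024
  f11: (p7, p13, p8) → 22.1040
  f12: (p7, p9, p6) → 12.2929
  f13: (p12, p0, p4) → 35.8541
  f14: (p12, p11, p8) → 15.8691
  f15: (p12, p11, p4) → 15.8579
  f16: (p5, p7, p8) → 33.5840
  f17: (p5, p7, p9) → 14.6428
  f18: (p3, p10, p0) → 7.7715
  f19: (p3, p14, p2) → 28.2079
  f20: (p3, p0, p2) → 49.1623
  f21: (p16, p5, p8) → 32.9694
  f22: (p16, p12, p8) → 17.2065
  f23: (p16, p10, p0) → 6.8769
  f24: (p16, p12, p0) → 52.4278
  f25: (p16, p3, p14) → 14.0642
  f26: (p16, p3, p10) → 10.0411
  f27: (p16, p9, p14) → 43.1908
  f28: (p16, p5, p9) → 13.6934
Σ area = 830.259

Euler: V−E+F = 16−42+28 = 2.

facets=28 area=830.259


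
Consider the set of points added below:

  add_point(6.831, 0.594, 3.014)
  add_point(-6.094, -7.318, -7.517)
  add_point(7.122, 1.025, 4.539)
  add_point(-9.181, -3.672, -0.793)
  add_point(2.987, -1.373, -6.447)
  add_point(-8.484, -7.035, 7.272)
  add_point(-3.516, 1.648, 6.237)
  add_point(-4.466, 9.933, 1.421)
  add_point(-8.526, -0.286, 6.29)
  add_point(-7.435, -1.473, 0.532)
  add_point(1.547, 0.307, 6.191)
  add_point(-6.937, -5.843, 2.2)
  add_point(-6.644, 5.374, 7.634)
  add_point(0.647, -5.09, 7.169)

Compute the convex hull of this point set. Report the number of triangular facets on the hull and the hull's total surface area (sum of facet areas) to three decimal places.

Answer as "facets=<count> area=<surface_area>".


facets=18 area=733.544

Extreme-point indices: [0, 1, 2, 3, 4, 5, 7, 8, 10, 12, 13] — 11 of 14 on the boundary.

Per-facet area ½‖(b−a)×(c−a)‖:
  f1: (p1, p7, p3) → 54.6476
  f2: (p5, p1, p3) → 30.1765
  f3: (p4, p1, p7) → 85.3130
  f4: (p12, p7, p2) → 57.2637
  f5: (p12, p7, p3) → 50.4563
  f6: (p0, p7, p2) → 11.8476
  f7: (p0, p4, p7) → 73.9939
  f8: (p13, p12, p5) → 54.9007
  f9: (p13, p0, p2) → 7.4769
  f10: (p13, p5, p1) → 69.0115
  f11: (p13, p4, p1) → 76.6809
  f12: (p13, p0, p4) → 48.6790
  f13: (p8, p5, p3) → 25.6663
  f14: (p8, p12, p3) → 18.8754
  f15: (p8, p12, p5) → 9.8061
  f16: (p10, p12, p2) → 17.9125
  f17: (p10, p13, p2) → 15.4112
  f18: (p10, p13, p12) → 25.4248
Σ area = 733.544

Euler: V−E+F = 11−27+18 = 2.


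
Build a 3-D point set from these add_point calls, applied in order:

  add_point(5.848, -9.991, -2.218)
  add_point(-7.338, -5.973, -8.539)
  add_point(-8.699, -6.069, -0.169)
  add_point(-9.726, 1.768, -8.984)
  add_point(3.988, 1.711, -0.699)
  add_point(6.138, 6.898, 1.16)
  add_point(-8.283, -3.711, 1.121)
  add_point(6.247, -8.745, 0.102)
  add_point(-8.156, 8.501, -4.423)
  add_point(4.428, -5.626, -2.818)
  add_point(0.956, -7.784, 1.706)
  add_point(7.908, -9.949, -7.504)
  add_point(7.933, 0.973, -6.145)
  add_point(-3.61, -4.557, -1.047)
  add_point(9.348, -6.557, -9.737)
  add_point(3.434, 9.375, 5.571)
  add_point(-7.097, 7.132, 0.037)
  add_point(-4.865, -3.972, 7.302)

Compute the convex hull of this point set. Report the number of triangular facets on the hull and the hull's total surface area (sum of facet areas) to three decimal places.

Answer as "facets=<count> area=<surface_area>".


Hull vertices (15/18): indices [0, 1, 2, 3, 5, 6, 7, 8, 10, 11, 12, 14, 15, 16, 17].

Facet areas (half cross-product norm):
  f1: (p1, p14, p3) → 64.2696
  f2: (p12, p14, p3) → 75.0337
  f3: (p16, p17, p15) → 79.1047
  f4: (p6, p16, p17) → 38.6403
  f5: (p8, p12, p3) → 72.0091
  f6: (p8, p16, p15) → 23.8793
  f7: (p8, p6, p3) → 47.6332
  f8: (p8, p6, p16) → 24.5487
  f9: (p5, p12, p14) → 17.1667
  f10: (p5, p8, p15) → 43.3280
  f11: (p5, p8, p12) → 73.8174
  f12: (p2, p0, p1) → 61.8258
  f13: (p2, p6, p17) → 8.5506
  f14: (p2, p1, p3) → 34.3964
  f15: (p2, p6, p3) → 15.7504
  f16: (p7, p17, p15) → 109.3708
  f17: (p7, p5, p15) → 39.3016
  f18: (p7, p5, p14) → 81.8350
  f19: (p11, p1, p14) → 33.8780
  f20: (p11, p0, p1) → 42.8978
  f21: (p11, p7, p14) → 15.1520
  f22: (p11, p7, p0) → 4.9655
  f23: (p10, p2, p17) → 36.1161
  f24: (p10, p2, p0) → 24.9976
  f25: (p10, p7, p17) → 12.4892
  f26: (p10, p7, p0) → 7.3403
Σ area = 1088.298

Euler characteristic 15−39+26 = 2 ✓

facets=26 area=1088.298


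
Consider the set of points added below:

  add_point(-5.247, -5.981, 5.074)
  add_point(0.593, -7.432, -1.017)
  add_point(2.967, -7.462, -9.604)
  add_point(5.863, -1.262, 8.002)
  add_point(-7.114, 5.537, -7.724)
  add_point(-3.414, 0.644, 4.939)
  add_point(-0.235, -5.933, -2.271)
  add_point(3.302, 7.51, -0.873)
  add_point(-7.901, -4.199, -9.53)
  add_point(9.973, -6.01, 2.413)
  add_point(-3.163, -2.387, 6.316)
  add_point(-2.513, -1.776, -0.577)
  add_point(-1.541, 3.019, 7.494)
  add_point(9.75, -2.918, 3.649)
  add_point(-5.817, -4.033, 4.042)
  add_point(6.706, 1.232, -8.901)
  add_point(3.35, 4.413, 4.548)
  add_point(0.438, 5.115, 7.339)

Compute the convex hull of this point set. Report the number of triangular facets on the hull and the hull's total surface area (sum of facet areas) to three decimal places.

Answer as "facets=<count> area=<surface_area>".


facets=26 area=954.774

15 of the 18 inputs are extreme points: [0, 1, 2, 3, 4, 7, 8, 9, 10, 12, 13, 14, 15, 16, 17].

Per-facet area ½‖(b−a)×(c−a)‖:
  f1: (p0, p3, p9) → 52.0948
  f2: (p13, p3, p9) → 8.3763
  f3: (p13, p15, p9) → 22.6123
  f4: (p13, p15, p7) → 65.3883
  f5: (p2, p15, p8) → 53.4964
  f6: (p2, p15, p9) → 62.0113
  f7: (p4, p15, p8) → 70.1978
  f8: (p4, p15, p7) → 65.9054
  f9: (p17, p4, p7) → 55.8880
  f10: (p1, p0, p9) → 40.1505
  f11: (p1, p2, p9) → 44.7931
  f12: (p1, p0, p8) → 53.2976
  f13: (p1, p2, p8) → 48.7764
  f14: (p16, p17, p7) → 11.0584
  f15: (p16, p17, p3) → 14.5164
  f16: (p16, p13, p7) → 29.1297
  f17: (p16, p13, p3) → 21.4448
  f18: (p12, p17, p3) → 12.0453
  f19: (p12, p17, p4) → 23.6122
  f20: (p10, p0, p3) → 15.7057
  f21: (p10, p12, p3) → 24.1310
  f22: (p10, p12, p0) → 2.9960
  f23: (p14, p12, p0) → 9.4147
  f24: (p14, p12, p4) → 67.2044
  f25: (p14, p0, p8) → 13.7525
  f26: (p14, p4, p8) → 66.7744
Σ area = 954.774

Euler: V−E+F = 15−39+26 = 2.


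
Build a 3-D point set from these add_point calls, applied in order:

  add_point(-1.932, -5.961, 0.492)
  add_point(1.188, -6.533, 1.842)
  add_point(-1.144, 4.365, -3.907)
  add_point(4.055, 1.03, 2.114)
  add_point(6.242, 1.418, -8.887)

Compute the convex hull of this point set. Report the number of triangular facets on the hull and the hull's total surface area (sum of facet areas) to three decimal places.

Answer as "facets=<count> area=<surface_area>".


facets=6 area=215.121

5 of the 5 inputs are extreme points: [0, 1, 2, 3, 4].

Area of each hull facet:
  f1: (p2, p4, p0) → 52.7688
  f2: (p3, p2, p0) → 39.3388
  f3: (p3, p2, p4) → 39.4259
  f4: (p1, p4, p0) → 24.5570
  f5: (p1, p3, p0) → 13.7246
  f6: (p1, p3, p4) → 45.3061
Σ area = 215.121

Euler: V−E+F = 5−9+6 = 2.


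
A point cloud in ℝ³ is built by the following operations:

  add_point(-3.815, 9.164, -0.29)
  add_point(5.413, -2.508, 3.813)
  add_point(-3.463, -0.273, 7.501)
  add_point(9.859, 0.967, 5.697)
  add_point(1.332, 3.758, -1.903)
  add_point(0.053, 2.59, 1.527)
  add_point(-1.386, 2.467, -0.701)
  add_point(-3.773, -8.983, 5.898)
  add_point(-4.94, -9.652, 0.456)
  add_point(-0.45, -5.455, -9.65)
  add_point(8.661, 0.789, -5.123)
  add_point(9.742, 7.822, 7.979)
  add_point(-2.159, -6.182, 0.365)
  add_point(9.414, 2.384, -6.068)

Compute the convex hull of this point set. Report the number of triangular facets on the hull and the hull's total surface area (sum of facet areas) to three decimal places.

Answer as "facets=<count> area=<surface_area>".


10 of the 14 inputs are extreme points: [0, 1, 2, 3, 7, 8, 9, 10, 11, 13].

Triangle areas on the boundary:
  f1: (p9, p0, p8) → 101.7400
  f2: (p13, p9, p0) → 100.5412
  f3: (p2, p0, p8) → 70.4529
  f4: (p1, p9, p8) → 73.9982
  f5: (p7, p2, p8) → 23.6929
  f6: (p7, p1, p8) → 31.9847
  f7: (p7, p1, p3) → 16.5393
  f8: (p11, p2, p0) → 88.5494
  f9: (p11, p13, p3) → 41.9832
  f10: (p11, p13, p0) → 105.8452
  f11: (p11, p7, p3) → 51.2290
  f12: (p11, p7, p2) → 57.3958
  f13: (p10, p1, p3) → 29.5892
  f14: (p10, p1, p9) → 59.8661
  f15: (p10, p13, p3) → 9.9113
  f16: (p10, p13, p9) → 10.1643
Σ area = 873.483

Check V−E+F: 10 − 24 + 16 = 2.

facets=16 area=873.483


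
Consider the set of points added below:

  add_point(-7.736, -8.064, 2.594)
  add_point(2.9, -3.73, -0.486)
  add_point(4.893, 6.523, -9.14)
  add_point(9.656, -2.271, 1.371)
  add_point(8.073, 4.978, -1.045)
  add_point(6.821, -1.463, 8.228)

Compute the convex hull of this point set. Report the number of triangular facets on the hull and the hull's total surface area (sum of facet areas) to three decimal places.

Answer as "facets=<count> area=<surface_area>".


facets=8 area=446.338

Extreme-point indices: [0, 1, 2, 3, 4, 5] — 6 of 6 on the boundary.

Triangle areas on the boundary:
  f1: (p5, p3, p0) → 63.2325
  f2: (p1, p3, p0) → 22.3147
  f3: (p1, p2, p0) → 66.1394
  f4: (p1, p2, p3) → 48.1440
  f5: (p4, p2, p0) → 91.9323
  f6: (p4, p5, p0) → 96.1659
  f7: (p4, p2, p3) → 29.4543
  f8: (p4, p5, p3) → 28.9544
Σ area = 446.338

Euler characteristic 6−12+8 = 2 ✓


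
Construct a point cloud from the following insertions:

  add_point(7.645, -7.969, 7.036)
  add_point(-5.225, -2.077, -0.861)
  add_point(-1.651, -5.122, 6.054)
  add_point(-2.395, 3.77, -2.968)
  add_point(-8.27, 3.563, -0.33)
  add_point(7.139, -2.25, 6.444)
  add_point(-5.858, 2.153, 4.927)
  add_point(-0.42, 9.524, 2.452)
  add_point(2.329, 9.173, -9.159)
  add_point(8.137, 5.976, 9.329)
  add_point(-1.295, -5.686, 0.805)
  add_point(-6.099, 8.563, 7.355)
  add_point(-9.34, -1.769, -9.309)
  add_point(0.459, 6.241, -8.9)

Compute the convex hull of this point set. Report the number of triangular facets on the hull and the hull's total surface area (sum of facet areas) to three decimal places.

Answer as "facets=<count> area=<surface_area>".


11 of the 14 inputs are extreme points: [0, 2, 4, 6, 7, 8, 9, 10, 11, 12, 13].

Area of each hull facet:
  f1: (p8, p0, p9) → 138.8679
  f2: (p8, p7, p9) → 63.1127
  f3: (p11, p8, p7) → 27.1084
  f4: (p11, p7, p9) → 43.2547
  f5: (p13, p0, p12) → 141.4379
  f6: (p13, p8, p12) → 7.2585
  f7: (p13, p8, p0) → 35.7945
  f8: (p2, p0, p9) → 67.1057
  f9: (p2, p11, p9) → 93.9040
  f10: (p10, p0, p12) → 21.8079
  f11: (p10, p2, p12) → 26.4574
  f12: (p10, p2, p0) → 25.8516
  f13: (p6, p2, p12) → 64.3104
  f14: (p6, p2, p11) → 18.4735
  f15: (p4, p6, p12) → 23.0177
  f16: (p4, p6, p11) → 20.3553
  f17: (p4, p8, p12) → 75.8155
  f18: (p4, p11, p8) → 69.6499
Σ area = 963.584

Euler: V−E+F = 11−27+18 = 2.

facets=18 area=963.584


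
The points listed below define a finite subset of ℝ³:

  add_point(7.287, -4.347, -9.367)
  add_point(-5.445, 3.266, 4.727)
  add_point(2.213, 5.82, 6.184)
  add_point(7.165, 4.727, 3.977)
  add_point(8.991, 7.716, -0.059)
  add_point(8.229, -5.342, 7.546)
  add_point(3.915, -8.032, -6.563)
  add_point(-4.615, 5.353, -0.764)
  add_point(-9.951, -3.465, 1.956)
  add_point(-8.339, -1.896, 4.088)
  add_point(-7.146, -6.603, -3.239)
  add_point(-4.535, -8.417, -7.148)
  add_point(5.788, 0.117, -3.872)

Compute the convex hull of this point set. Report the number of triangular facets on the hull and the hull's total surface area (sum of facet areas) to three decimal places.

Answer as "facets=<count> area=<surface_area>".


facets=20 area=884.609

Points on the hull: [0, 1, 2, 3, 4, 5, 6, 7, 8, 9, 10, 11] (12 of 13).

Facet areas (half cross-product norm):
  f1: (p0, p5, p4) → 107.3106
  f2: (p7, p2, p4) → 45.8376
  f3: (p7, p0, p4) → 101.9202
  f4: (p7, p11, p0) → 94.1703
  f5: (p9, p5, p8) → 22.6027
  f6: (p3, p5, p4) → 19.2369
  f7: (p3, p2, p4) → 12.8251
  f8: (p3, p2, p5) → 29.3891
  f9: (p10, p5, p8) → 62.3578
  f10: (p10, p11, p5) → 47.3721
  f11: (p10, p7, p8) → 35.6283
  f12: (p10, p7, p11) → 28.8726
  f13: (p6, p0, p5) → 42.2838
  f14: (p6, p11, p5) → 59.3235
  f15: (p6, p11, p0) → 19.7463
  f16: (p1, p7, p2) → 24.2629
  f17: (p1, p2, p5) → 51.3856
  f18: (p1, p9, p5) → 48.7905
  f19: (p1, p7, p8) → 25.3615
  f20: (p1, p9, p8) → 5.9323
Σ area = 884.609

Check V−E+F: 12 − 30 + 20 = 2.


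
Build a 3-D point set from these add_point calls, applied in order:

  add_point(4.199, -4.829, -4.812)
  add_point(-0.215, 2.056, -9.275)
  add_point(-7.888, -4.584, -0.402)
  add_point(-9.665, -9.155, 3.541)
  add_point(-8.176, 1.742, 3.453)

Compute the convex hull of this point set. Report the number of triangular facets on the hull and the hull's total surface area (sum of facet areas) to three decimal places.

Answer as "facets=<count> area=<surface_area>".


facets=6 area=320.189

Points on the hull: [0, 1, 2, 3, 4] (5 of 5).

Facet areas (half cross-product norm):
  f1: (p1, p0, p3) → 77.9928
  f2: (p2, p1, p3) → 15.4779
  f3: (p4, p0, p3) → 85.5292
  f4: (p4, p2, p3) → 22.3724
  f5: (p4, p1, p0) → 68.9291
  f6: (p4, p2, p1) → 49.8876
Σ area = 320.189

Euler: V−E+F = 5−9+6 = 2.


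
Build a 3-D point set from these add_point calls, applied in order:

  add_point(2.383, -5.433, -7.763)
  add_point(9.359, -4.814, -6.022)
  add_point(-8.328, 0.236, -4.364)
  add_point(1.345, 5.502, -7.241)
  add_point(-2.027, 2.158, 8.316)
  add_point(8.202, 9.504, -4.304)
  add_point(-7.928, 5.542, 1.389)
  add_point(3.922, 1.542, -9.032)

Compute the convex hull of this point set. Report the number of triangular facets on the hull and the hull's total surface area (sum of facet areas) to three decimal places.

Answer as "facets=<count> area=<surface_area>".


facets=12 area=656.962

Hull vertices (8/8): indices [0, 1, 2, 3, 4, 5, 6, 7].

Facet areas (half cross-product norm):
  f1: (p4, p5, p1) → 123.8860
  f2: (p6, p4, p2) → 36.0555
  f3: (p6, p4, p5) → 82.5608
  f4: (p7, p5, p1) → 44.8651
  f5: (p0, p7, p2) → 44.6823
  f6: (p0, p7, p1) → 25.3767
  f7: (p0, p4, p2) → 89.6705
  f8: (p0, p4, p1) → 66.0951
  f9: (p3, p7, p2) → 28.3855
  f10: (p3, p7, p5) → 21.3172
  f11: (p3, p6, p2) → 43.9444
  f12: (p3, p6, p5) → 50.1227
Σ area = 656.962

Euler characteristic 8−18+12 = 2 ✓


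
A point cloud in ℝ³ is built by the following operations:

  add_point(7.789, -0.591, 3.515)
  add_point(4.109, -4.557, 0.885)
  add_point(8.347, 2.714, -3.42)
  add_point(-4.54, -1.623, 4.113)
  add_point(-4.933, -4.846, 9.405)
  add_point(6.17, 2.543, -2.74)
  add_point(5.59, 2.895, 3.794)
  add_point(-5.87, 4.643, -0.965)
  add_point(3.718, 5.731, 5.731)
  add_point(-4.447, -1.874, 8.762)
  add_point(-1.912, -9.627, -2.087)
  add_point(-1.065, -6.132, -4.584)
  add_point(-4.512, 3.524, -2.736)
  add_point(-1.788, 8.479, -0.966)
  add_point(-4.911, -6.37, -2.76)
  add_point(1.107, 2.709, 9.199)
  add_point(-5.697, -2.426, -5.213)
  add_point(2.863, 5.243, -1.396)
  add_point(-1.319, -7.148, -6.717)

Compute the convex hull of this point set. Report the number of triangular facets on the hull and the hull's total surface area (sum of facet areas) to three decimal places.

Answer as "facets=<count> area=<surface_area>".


facets=24 area=709.903

Extreme-point indices: [0, 1, 2, 4, 7, 8, 9, 10, 12, 13, 14, 15, 16, 18] — 14 of 19 on the boundary.

Per-facet area ½‖(b−a)×(c−a)‖:
  f1: (p1, p4, p10) → 49.9919
  f2: (p1, p18, p2) → 45.5902
  f3: (p1, p18, p10) → 22.2024
  f4: (p13, p8, p2) → 46.6250
  f5: (p14, p18, p10) → 10.8586
  f6: (p14, p4, p10) → 27.4067
  f7: (p0, p1, p4) → 36.8928
  f8: (p0, p8, p2) → 30.1464
  f9: (p0, p1, p2) → 23.1168
  f10: (p16, p18, p2) → 46.7137
  f11: (p16, p13, p2) → 71.5543
  f12: (p16, p14, p18) → 12.5761
  f13: (p16, p4, p7) → 56.9352
  f14: (p16, p14, p4) → 26.3076
  f15: (p9, p4, p7) → 13.2054
  f16: (p9, p13, p7) → 31.6082
  f17: (p15, p0, p4) → 44.5734
  f18: (p15, p0, p8) → 20.7279
  f19: (p15, p9, p4) → 7.6850
  f20: (p15, p13, p8) → 22.4718
  f21: (p15, p9, p13) → 43.3331
  f22: (p12, p13, p7) → 6.9642
  f23: (p12, p16, p7) → 6.6824
  f24: (p12, p16, p13) → 5.7335
Σ area = 709.903

Check V−E+F: 14 − 36 + 24 = 2.


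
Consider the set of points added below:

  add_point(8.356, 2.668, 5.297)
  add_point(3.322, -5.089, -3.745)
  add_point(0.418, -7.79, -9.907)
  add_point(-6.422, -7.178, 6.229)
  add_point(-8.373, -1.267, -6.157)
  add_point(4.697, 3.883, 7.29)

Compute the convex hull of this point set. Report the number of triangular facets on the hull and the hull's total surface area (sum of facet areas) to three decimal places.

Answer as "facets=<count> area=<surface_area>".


facets=8 area=526.925

6 of the 6 inputs are extreme points: [0, 1, 2, 3, 4, 5].

Area of each hull facet:
  f1: (p2, p0, p4) → 112.8686
  f2: (p5, p0, p4) → 41.5493
  f3: (p3, p2, p4) → 80.0674
  f4: (p3, p5, p4) → 107.8774
  f5: (p3, p5, p0) → 31.7137
  f6: (p1, p2, p0) → 12.7363
  f7: (p1, p3, p0) → 90.3191
  f8: (p1, p3, p2) → 49.7931
Σ area = 526.925

Euler characteristic 6−12+8 = 2 ✓


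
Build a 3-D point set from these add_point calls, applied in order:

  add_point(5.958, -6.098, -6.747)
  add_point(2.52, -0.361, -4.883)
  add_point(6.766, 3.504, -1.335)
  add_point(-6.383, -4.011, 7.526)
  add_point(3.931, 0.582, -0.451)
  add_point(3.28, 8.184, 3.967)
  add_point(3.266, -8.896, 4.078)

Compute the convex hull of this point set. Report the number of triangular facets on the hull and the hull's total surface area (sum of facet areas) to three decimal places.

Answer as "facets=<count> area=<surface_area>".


Extreme-point indices: [0, 1, 2, 3, 5, 6] — 6 of 7 on the boundary.

Area of each hull facet:
  f1: (p0, p6, p3) → 60.3710
  f2: (p0, p6, p2) → 61.8084
  f3: (p5, p6, p3) → 87.6309
  f4: (p5, p6, p2) → 54.4246
  f5: (p1, p0, p2) → 22.3314
  f6: (p1, p5, p2) → 24.2056
  f7: (p1, p0, p3) → 51.9873
  f8: (p1, p5, p3) → 89.8521
Σ area = 452.611

Euler: V−E+F = 6−12+8 = 2.

facets=8 area=452.611


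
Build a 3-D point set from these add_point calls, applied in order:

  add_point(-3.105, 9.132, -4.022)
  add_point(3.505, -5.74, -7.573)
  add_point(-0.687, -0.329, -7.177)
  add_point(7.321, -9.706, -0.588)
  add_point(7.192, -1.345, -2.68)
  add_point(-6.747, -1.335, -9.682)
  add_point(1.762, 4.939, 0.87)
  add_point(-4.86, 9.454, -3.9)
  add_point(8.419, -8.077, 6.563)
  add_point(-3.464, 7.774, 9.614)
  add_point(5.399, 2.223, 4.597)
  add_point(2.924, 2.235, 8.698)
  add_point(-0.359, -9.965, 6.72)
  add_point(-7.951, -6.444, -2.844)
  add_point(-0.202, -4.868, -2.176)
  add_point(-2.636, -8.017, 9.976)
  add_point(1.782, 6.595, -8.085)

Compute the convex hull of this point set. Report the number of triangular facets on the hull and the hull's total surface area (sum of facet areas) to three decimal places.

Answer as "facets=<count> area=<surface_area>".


Extreme-point indices: [0, 1, 3, 4, 5, 7, 8, 9, 10, 11, 12, 13, 15, 16] — 14 of 17 on the boundary.

Area of each hull facet:
  f1: (p12, p15, p13) → 27.8995
  f2: (p12, p15, p8) → 18.0008
  f3: (p9, p7, p13) → 109.5670
  f4: (p9, p15, p13) → 109.1498
  f5: (p5, p7, p13) → 52.6306
  f6: (p5, p1, p13) → 47.3770
  f7: (p16, p5, p7) → 47.1713
  f8: (p16, p5, p1) → 60.6153
  f9: (p3, p12, p8) → 32.7897
  f10: (p3, p1, p13) → 55.0546
  f11: (p3, p12, p13) → 67.0935
  f12: (p11, p15, p8) → 59.5272
  f13: (p11, p9, p15) → 48.8666
  f14: (p0, p9, p7) → 12.2231
  f15: (p0, p16, p7) → 3.6050
  f16: (p0, p16, p9) → 38.4527
  f17: (p4, p16, p1) → 41.1605
  f18: (p4, p3, p1) → 29.7751
  f19: (p4, p3, p8) → 31.9530
  f20: (p10, p16, p9) → 80.4928
  f21: (p10, p11, p9) → 17.8464
  f22: (p10, p4, p16) → 45.7478
  f23: (p10, p11, p8) → 26.1336
  f24: (p10, p4, p8) → 43.0936
Σ area = 1106.226

Euler: V−E+F = 14−36+24 = 2.

facets=24 area=1106.226


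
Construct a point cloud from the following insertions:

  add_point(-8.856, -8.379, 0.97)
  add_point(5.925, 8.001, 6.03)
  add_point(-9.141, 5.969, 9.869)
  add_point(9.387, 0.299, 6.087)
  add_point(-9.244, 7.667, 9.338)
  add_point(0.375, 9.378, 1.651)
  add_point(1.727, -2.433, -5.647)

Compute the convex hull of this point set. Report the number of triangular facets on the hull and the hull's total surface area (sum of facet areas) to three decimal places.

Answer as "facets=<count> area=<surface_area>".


Points on the hull: [0, 1, 2, 3, 4, 5, 6] (7 of 7).

Triangle areas on the boundary:
  f1: (p6, p0, p4) → 123.8299
  f2: (p6, p0, p3) → 98.1994
  f3: (p5, p6, p4) → 83.1886
  f4: (p2, p0, p4) → 11.3880
  f5: (p2, p0, p3) → 155.4510
  f6: (p1, p6, p3) → 60.2017
  f7: (p1, p5, p6) → 50.0676
  f8: (p1, p5, p4) → 43.9179
  f9: (p1, p2, p4) → 13.8317
  f10: (p1, p2, p3) → 63.6683
Σ area = 703.744

Check V−E+F: 7 − 15 + 10 = 2.

facets=10 area=703.744


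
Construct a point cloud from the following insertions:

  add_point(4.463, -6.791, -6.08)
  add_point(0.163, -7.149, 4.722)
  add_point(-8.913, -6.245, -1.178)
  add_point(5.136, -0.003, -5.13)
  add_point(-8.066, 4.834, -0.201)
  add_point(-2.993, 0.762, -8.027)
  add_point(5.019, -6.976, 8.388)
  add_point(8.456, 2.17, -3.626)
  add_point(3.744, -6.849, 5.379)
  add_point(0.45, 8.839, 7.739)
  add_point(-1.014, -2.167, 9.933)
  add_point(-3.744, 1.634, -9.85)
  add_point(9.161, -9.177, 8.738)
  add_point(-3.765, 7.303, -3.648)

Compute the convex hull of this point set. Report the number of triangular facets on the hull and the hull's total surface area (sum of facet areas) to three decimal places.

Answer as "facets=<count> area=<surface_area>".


facets=16 area=990.367

Hull vertices (10/14): indices [0, 1, 2, 4, 7, 9, 10, 11, 12, 13].

Triangle areas on the boundary:
  f1: (p7, p9, p12) → 126.0607
  f2: (p10, p9, p12) → 63.6045
  f3: (p0, p12, p2) → 112.0245
  f4: (p0, p11, p2) → 73.8387
  f5: (p0, p7, p12) → 77.7104
  f6: (p0, p7, p11) → 60.1663
  f7: (p4, p11, p2) → 58.0573
  f8: (p4, p10, p2) → 72.8990
  f9: (p4, p10, p9) → 66.8734
  f10: (p1, p12, p2) → 10.6282
  f11: (p1, p10, p2) → 38.9053
  f12: (p1, p10, p12) → 36.7432
  f13: (p13, p4, p9) → 35.9286
  f14: (p13, p4, p11) → 25.0973
  f15: (p13, p7, p9) → 78.0911
  f16: (p13, p7, p11) → 53.7383
Σ area = 990.367

Check V−E+F: 10 − 24 + 16 = 2.


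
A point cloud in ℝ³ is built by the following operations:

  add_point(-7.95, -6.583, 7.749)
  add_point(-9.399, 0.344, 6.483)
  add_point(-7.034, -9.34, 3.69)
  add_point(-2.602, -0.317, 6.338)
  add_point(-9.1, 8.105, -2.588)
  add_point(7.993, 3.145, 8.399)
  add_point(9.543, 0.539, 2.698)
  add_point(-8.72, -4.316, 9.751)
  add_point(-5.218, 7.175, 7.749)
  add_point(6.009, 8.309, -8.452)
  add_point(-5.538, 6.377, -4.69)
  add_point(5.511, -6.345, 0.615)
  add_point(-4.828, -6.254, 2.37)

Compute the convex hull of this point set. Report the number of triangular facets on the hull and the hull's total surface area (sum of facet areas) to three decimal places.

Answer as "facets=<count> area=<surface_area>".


Hull vertices (11/13): indices [0, 1, 2, 4, 5, 6, 7, 8, 9, 10, 11].

Triangle areas on the boundary:
  f1: (p10, p9, p2) → 102.5246
  f2: (p5, p9, p6) → 41.2001
  f3: (p11, p9, p6) → 57.3350
  f4: (p11, p9, p2) → 107.4262
  f5: (p11, p5, p6) → 23.8712
  f6: (p7, p2, p1) → 22.9519
  f7: (p8, p7, p1) → 19.6364
  f8: (p8, p7, p5) → 84.1949
  f9: (p8, p5, p9) → 119.1436
  f10: (p0, p11, p2) → 32.1452
  f11: (p0, p7, p2) → 1.9512
  f12: (p0, p11, p5) → 94.8802
  f13: (p0, p7, p5) → 28.6308
  f14: (p4, p8, p1) → 43.4324
  f15: (p4, p2, p1) → 56.7259
  f16: (p4, p10, p2) → 40.0045
  f17: (p4, p10, p9) → 15.4099
  f18: (p4, p8, p9) → 89.7957
Σ area = 981.260

Euler: V−E+F = 11−27+18 = 2.

facets=18 area=981.260


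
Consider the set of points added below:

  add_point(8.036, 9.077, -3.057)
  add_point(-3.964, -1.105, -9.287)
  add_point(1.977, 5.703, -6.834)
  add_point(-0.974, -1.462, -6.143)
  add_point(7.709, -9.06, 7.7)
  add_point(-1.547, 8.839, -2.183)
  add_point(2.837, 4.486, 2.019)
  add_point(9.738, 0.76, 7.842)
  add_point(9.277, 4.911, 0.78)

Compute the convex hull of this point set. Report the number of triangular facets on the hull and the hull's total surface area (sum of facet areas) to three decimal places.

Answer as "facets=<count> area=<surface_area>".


Hull vertices (9/9): indices [0, 1, 2, 3, 4, 5, 6, 7, 8].

Area of each hull facet:
  f1: (p5, p4, p1) → 133.1156
  f2: (p5, p0, p7) → 66.4468
  f3: (p3, p4, p1) → 15.3492
  f4: (p3, p0, p1) → 26.1868
  f5: (p6, p4, p7) → 47.7552
  f6: (p6, p5, p7) → 8.5701
  f7: (p6, p5, p4) → 25.0672
  f8: (p2, p0, p1) → 14.2400
  f9: (p2, p5, p1) → 30.4436
  f10: (p2, p5, p0) → 25.9351
  f11: (p8, p3, p4) → 105.2016
  f12: (p8, p3, p0) → 39.8346
  f13: (p8, p4, p7) → 36.2715
  f14: (p8, p0, p7) → 7.7690
Σ area = 582.186

Check V−E+F: 9 − 21 + 14 = 2.

facets=14 area=582.186


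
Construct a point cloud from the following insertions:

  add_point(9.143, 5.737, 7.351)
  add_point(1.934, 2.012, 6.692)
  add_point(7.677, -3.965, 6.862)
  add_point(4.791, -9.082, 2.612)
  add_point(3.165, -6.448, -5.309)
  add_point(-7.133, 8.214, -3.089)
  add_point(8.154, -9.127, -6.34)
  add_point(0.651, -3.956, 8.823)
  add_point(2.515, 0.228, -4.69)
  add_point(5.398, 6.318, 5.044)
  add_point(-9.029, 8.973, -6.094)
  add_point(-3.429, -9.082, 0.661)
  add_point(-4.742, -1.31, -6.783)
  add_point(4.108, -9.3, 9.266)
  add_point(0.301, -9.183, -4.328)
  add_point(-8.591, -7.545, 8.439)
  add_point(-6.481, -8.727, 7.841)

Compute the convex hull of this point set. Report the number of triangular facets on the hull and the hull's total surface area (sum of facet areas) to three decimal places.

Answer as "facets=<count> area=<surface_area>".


Points on the hull: [0, 1, 2, 5, 6, 7, 8, 9, 10, 11, 12, 13, 14, 15, 16] (15 of 17).

Area of each hull facet:
  f1: (p15, p12, p10) → 92.4398
  f2: (p6, p12, p10) → 50.0888
  f3: (p5, p15, p10) → 28.0134
  f4: (p7, p13, p0) → 39.7326
  f5: (p7, p15, p0) → 31.0601
  f6: (p7, p15, p13) → 30.9827
  f7: (p8, p0, p10) → 105.3254
  f8: (p8, p6, p10) → 35.1081
  f9: (p8, p6, p0) → 80.0007
  f10: (p2, p13, p0) → 18.8334
  f11: (p2, p6, p0) → 63.8320
  f12: (p2, p6, p13) → 48.5176
  f13: (p14, p6, p13) → 57.2101
  f14: (p14, p6, p12) → 35.2491
  f15: (p1, p15, p0) → 18.8875
  f16: (p1, p5, p15) → 104.9073
  f17: (p16, p15, p13) → 7.4023
  f18: (p11, p15, p12) → 47.3969
  f19: (p11, p14, p12) → 29.8860
  f20: (p11, p16, p15) → 7.9716
  f21: (p11, p14, p13) → 34.8631
  f22: (p11, p16, p13) → 40.2679
  f23: (p9, p1, p0) → 12.3509
  f24: (p9, p1, p5) → 42.0254
  f25: (p9, p0, p10) → 4.2895
  f26: (p9, p5, p10) → 11.5070
Σ area = 1078.149

Check V−E+F: 15 − 39 + 26 = 2.

facets=26 area=1078.149


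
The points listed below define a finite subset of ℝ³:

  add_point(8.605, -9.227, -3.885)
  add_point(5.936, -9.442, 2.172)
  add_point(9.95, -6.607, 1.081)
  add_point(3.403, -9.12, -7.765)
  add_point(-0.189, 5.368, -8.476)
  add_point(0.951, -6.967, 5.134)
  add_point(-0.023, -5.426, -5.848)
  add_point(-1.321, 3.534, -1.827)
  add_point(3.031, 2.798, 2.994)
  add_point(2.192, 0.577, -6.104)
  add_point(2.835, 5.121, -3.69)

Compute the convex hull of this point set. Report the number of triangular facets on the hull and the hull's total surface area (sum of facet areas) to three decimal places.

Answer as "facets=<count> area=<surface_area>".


Hull vertices (10/11): indices [0, 1, 2, 3, 4, 5, 6, 7, 8, 10].

Area of each hull facet:
  f1: (p8, p5, p7) → 33.1021
  f2: (p8, p5, p2) → 47.9954
  f3: (p6, p5, p7) → 53.1873
  f4: (p6, p4, p7) → 34.1164
  f5: (p1, p5, p2) → 13.6381
  f6: (p1, p0, p2) → 14.0517
  f7: (p10, p8, p2) → 41.5520
  f8: (p10, p0, p2) → 41.9073
  f9: (p10, p0, p4) → 42.6572
  f10: (p10, p4, p7) → 13.5678
  f11: (p10, p8, p7) → 15.2547
  f12: (p3, p0, p4) → 47.1131
  f13: (p3, p6, p4) → 24.1537
  f14: (p3, p1, p0) → 20.9441
  f15: (p3, p6, p5) → 29.3962
  f16: (p3, p1, p5) → 31.3363
Σ area = 503.973

Euler: V−E+F = 10−24+16 = 2.

facets=16 area=503.973


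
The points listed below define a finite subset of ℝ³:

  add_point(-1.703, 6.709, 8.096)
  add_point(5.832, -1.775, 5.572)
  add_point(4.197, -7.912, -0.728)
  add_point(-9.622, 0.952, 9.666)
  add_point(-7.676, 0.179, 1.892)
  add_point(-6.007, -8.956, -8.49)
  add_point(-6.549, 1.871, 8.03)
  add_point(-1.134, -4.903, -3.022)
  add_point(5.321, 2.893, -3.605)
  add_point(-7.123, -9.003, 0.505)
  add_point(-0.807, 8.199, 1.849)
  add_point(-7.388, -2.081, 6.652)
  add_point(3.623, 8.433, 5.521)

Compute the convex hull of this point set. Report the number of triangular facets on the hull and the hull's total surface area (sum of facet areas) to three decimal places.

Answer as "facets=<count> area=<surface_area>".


facets=16 area=797.030

Points on the hull: [0, 1, 2, 3, 4, 5, 8, 9, 10, 12] (10 of 13).

Per-facet area ½‖(b−a)×(c−a)‖:
  f1: (p8, p12, p1) → 47.8723
  f2: (p0, p1, p3) → 57.1545
  f3: (p0, p12, p1) → 32.0402
  f4: (p9, p1, p3) → 98.8909
  f5: (p9, p5, p3) → 45.7490
  f6: (p10, p0, p3) → 29.5161
  f7: (p10, p8, p5) → 82.9519
  f8: (p10, p8, p12) → 27.9774
  f9: (p10, p0, p12) → 16.1841
  f10: (p2, p9, p1) → 50.4173
  f11: (p2, p9, p5) → 50.4612
  f12: (p2, p8, p1) → 43.6007
  f13: (p2, p8, p5) → 72.2765
  f14: (p4, p5, p3) → 32.7560
  f15: (p4, p10, p3) → 42.3422
  f16: (p4, p10, p5) → 66.8397
Σ area = 797.030

Euler: V−E+F = 10−24+16 = 2.


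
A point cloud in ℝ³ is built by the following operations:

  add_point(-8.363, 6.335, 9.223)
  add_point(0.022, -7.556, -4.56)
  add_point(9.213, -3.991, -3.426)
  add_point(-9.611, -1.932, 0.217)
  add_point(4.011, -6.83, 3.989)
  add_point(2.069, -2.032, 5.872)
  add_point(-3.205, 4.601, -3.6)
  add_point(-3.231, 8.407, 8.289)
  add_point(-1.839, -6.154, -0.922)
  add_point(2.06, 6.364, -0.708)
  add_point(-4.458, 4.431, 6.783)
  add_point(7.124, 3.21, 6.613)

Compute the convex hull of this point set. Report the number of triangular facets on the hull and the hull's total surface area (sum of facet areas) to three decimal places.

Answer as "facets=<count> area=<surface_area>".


Extreme-point indices: [0, 1, 2, 3, 4, 5, 6, 7, 8, 9, 11] — 11 of 12 on the boundary.

Per-facet area ½‖(b−a)×(c−a)‖:
  f1: (p4, p0, p3) → 91.7640
  f2: (p6, p0, p3) → 59.3272
  f3: (p6, p0, p7) → 34.9929
  f4: (p1, p4, p2) → 40.0618
  f5: (p1, p6, p3) → 56.1376
  f6: (p1, p6, p2) → 62.1513
  f7: (p11, p0, p7) → 24.4267
  f8: (p11, p4, p2) → 49.8473
  f9: (p8, p4, p3) → 26.6945
  f10: (p8, p1, p3) → 14.8554
  f11: (p8, p1, p4) → 16.2866
  f12: (p5, p4, p0) → 18.1340
  f13: (p5, p11, p0) → 50.3558
  f14: (p5, p11, p4) → 18.3415
  f15: (p9, p6, p7) → 33.2794
  f16: (p9, p11, p7) → 47.4970
  f17: (p9, p6, p2) → 39.8872
  f18: (p9, p11, p2) → 55.6467
Σ area = 739.687

Check V−E+F: 11 − 27 + 18 = 2.

facets=18 area=739.687


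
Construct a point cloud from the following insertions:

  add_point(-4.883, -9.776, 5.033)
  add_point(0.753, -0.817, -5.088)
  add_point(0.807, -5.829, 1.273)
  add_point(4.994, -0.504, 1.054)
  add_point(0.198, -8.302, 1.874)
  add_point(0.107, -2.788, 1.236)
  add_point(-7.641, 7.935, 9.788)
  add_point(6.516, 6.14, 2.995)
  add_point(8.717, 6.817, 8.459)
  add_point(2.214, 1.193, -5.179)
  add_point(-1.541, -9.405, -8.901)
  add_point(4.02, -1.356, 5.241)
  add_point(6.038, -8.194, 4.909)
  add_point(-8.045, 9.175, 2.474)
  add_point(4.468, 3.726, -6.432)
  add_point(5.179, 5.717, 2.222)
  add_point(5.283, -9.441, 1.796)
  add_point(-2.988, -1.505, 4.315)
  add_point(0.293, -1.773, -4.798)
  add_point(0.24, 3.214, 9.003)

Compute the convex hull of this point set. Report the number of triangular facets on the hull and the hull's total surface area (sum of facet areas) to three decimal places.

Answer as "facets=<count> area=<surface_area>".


Points on the hull: [0, 6, 7, 8, 10, 12, 13, 14, 16, 19] (10 of 20).

Triangle areas on the boundary:
  f1: (p10, p0, p13) → 137.9838
  f2: (p14, p10, p13) → 119.0218
  f3: (p6, p8, p13) → 61.1002
  f4: (p6, p0, p13) → 68.6377
  f5: (p7, p8, p13) → 40.9548
  f6: (p7, p14, p13) → 72.7214
  f7: (p7, p14, p8) → 6.1874
  f8: (p16, p10, p0) → 65.4539
  f9: (p16, p12, p0) → 18.3189
  f10: (p16, p14, p10) → 86.7068
  f11: (p16, p14, p8) → 115.1115
  f12: (p16, p12, p8) → 21.7106
  f13: (p19, p6, p0) → 65.8353
  f14: (p19, p12, p0) → 70.5143
  f15: (p19, p6, p8) → 34.3342
  f16: (p19, p12, p8) → 61.7726
Σ area = 1046.365

Euler characteristic 10−24+16 = 2 ✓

facets=16 area=1046.365


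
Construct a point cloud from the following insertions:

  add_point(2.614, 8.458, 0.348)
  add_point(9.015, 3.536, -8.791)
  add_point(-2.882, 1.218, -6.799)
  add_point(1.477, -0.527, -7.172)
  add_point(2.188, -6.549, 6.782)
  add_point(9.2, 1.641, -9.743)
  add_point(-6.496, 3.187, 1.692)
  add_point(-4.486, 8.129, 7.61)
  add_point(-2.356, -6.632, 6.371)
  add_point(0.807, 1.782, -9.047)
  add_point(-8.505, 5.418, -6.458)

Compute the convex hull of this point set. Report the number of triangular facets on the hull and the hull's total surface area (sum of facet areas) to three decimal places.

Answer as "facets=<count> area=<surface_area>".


facets=18 area=739.380

11 of the 11 inputs are extreme points: [0, 1, 2, 3, 4, 5, 6, 7, 8, 9, 10].

Triangle areas on the boundary:
  f1: (p4, p7, p8) → 33.9137
  f2: (p3, p4, p5) → 60.2866
  f3: (p3, p4, p8) → 34.4554
  f4: (p0, p7, p10) → 66.2785
  f5: (p0, p4, p7) → 78.3528
  f6: (p6, p8, p10) → 37.2315
  f7: (p6, p7, p10) → 27.7851
  f8: (p6, p7, p8) → 45.9410
  f9: (p9, p3, p5) → 12.6289
  f10: (p2, p8, p10) → 51.5556
  f11: (p2, p3, p8) → 35.7018
  f12: (p2, p9, p10) → 11.9453
  f13: (p2, p9, p3) → 6.4646
  f14: (p1, p0, p10) → 81.5691
  f15: (p1, p9, p10) → 25.9999
  f16: (p1, p9, p5) → 8.8789
  f17: (p1, p4, p5) → 20.9878
  f18: (p1, p0, p4) → 99.4039
Σ area = 739.380

Euler: V−E+F = 11−27+18 = 2.


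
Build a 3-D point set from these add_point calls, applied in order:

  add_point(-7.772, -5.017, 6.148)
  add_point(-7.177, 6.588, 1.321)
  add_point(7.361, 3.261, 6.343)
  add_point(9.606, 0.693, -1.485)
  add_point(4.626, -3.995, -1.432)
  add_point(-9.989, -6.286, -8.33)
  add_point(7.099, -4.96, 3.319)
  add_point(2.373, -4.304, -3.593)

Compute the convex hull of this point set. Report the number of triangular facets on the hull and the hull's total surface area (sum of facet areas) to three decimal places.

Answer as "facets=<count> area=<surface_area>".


facets=12 area=693.201

8 of the 8 inputs are extreme points: [0, 1, 2, 3, 4, 5, 6, 7].

Per-facet area ½‖(b−a)×(c−a)‖:
  f1: (p1, p3, p5) → 144.4011
  f2: (p2, p1, p3) → 67.1802
  f3: (p6, p2, p3) → 30.1923
  f4: (p7, p3, p5) → 25.9689
  f5: (p7, p6, p5) → 33.7800
  f6: (p0, p1, p5) → 88.4907
  f7: (p0, p6, p5) → 111.2048
  f8: (p0, p2, p1) → 95.2255
  f9: (p0, p6, p2) → 66.2966
  f10: (p4, p6, p3) → 18.2260
  f11: (p4, p7, p3) → 8.7003
  f12: (p4, p7, p6) → 3.5351
Σ area = 693.201

Euler characteristic 8−18+12 = 2 ✓


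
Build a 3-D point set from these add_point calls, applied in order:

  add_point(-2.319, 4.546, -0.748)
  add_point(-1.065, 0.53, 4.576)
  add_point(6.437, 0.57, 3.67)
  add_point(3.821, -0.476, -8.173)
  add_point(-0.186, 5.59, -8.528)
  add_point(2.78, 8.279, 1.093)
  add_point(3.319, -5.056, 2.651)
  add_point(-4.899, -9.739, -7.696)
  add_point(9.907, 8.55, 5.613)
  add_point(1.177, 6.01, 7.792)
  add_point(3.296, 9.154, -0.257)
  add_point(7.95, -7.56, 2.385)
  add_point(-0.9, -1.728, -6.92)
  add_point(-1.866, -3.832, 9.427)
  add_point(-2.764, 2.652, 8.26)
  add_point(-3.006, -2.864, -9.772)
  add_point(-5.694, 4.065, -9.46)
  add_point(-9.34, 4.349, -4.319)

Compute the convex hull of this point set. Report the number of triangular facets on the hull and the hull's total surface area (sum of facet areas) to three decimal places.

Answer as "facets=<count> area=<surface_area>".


facets=20 area=1033.725

Hull vertices (12/18): indices [3, 4, 7, 8, 9, 10, 11, 13, 14, 15, 16, 17].

Area of each hull facet:
  f1: (p13, p7, p17) → 123.6590
  f2: (p11, p13, p8) → 99.6486
  f3: (p11, p13, p7) → 101.4671
  f4: (p9, p13, p8) → 40.2224
  f5: (p10, p4, p8) → 25.0136
  f6: (p10, p9, p17) → 62.6278
  f7: (p10, p9, p8) → 35.2903
  f8: (p16, p7, p17) → 43.9562
  f9: (p16, p10, p17) → 42.9057
  f10: (p16, p10, p4) → 22.8127
  f11: (p3, p11, p7) → 83.3091
  f12: (p3, p11, p8) → 104.5792
  f13: (p3, p4, p8) → 62.6465
  f14: (p14, p13, p17) → 44.8242
  f15: (p14, p9, p17) → 36.4612
  f16: (p14, p9, p13) → 14.5100
  f17: (p15, p16, p4) → 21.4469
  f18: (p15, p3, p4) → 26.1065
  f19: (p15, p16, p7) → 18.0033
  f20: (p15, p3, p7) → 24.2348
Σ area = 1033.725

Euler characteristic 12−30+20 = 2 ✓


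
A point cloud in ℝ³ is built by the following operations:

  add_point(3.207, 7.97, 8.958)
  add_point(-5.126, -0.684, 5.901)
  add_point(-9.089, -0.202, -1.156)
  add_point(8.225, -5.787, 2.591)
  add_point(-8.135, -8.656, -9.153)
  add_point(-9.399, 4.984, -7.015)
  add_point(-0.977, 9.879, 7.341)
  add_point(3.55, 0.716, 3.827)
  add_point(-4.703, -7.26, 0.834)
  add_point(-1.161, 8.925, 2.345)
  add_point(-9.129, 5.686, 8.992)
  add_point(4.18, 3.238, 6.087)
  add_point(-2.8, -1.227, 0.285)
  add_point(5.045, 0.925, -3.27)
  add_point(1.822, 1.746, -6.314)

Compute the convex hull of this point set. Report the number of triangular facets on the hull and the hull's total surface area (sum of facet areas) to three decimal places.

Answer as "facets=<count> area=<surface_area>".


Hull vertices (12/15): indices [0, 1, 2, 3, 4, 5, 6, 8, 9, 10, 13, 14].

Triangle areas on the boundary:
  f1: (p0, p10, p3) → 98.9813
  f2: (p14, p4, p5) → 75.9608
  f3: (p14, p4, p3) → 97.4958
  f4: (p2, p4, p5) → 45.6955
  f5: (p2, p10, p5) → 43.6029
  f6: (p2, p10, p4) → 20.0846
  f7: (p8, p4, p3) → 62.1856
  f8: (p8, p10, p4) → 73.6128
  f9: (p6, p10, p5) → 73.8693
  f10: (p6, p0, p10) → 19.4470
  f11: (p13, p0, p3) → 66.6824
  f12: (p13, p14, p3) → 13.1399
  f13: (p1, p10, p3) → 35.3156
  f14: (p1, p8, p3) → 54.1745
  f15: (p1, p8, p10) → 16.2883
  f16: (p9, p6, p0) → 11.8977
  f17: (p9, p13, p0) → 46.1951
  f18: (p9, p13, p14) → 25.6659
  f19: (p9, p14, p5) → 63.1888
  f20: (p9, p6, p5) → 20.7471
Σ area = 964.231

Check V−E+F: 12 − 30 + 20 = 2.

facets=20 area=964.231


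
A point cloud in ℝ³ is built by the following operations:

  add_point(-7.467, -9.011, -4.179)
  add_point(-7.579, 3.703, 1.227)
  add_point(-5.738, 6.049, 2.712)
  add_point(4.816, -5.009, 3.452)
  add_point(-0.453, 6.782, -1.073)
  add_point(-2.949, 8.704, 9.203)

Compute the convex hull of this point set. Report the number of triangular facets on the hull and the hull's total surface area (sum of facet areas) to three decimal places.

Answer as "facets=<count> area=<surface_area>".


facets=8 area=444.011

Extreme-point indices: [0, 1, 2, 3, 4, 5] — 6 of 6 on the boundary.

Facet areas (half cross-product norm):
  f1: (p5, p0, p1) → 49.3319
  f2: (p5, p0, p3) → 125.8381
  f3: (p4, p0, p1) → 54.4078
  f4: (p4, p0, p3) → 99.3062
  f5: (p4, p5, p3) → 73.3465
  f6: (p2, p5, p1) → 6.9113
  f7: (p2, p4, p1) → 10.4997
  f8: (p2, p4, p5) → 24.3695
Σ area = 444.011

Euler characteristic 6−12+8 = 2 ✓
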